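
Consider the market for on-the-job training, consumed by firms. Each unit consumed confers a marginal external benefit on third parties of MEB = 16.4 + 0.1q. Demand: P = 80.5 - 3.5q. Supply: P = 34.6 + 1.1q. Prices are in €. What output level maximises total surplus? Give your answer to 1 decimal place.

Social marginal benefit = demand + MEB = 96.9 - 3.4q.
Set SMB = MC: 96.9 - 3.4q = 34.6 + 1.1q → q* = 13.8444.

q* = 13.8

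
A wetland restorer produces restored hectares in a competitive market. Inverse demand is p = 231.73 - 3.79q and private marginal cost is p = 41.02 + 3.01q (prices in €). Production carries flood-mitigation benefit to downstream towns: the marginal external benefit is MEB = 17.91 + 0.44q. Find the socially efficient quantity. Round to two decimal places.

q* = 32.80

Social marginal cost = private MC − MEB = 23.11 + 2.57q.
Set SMC = demand: 23.11 + 2.57q = 231.73 - 3.79q → q* = 32.8019.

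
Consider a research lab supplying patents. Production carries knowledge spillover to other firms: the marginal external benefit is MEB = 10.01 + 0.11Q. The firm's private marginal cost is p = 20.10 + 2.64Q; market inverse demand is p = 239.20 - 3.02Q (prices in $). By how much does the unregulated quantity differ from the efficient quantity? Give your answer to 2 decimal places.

2.57 units

Market equilibrium (private): 20.10 + 2.64Q = 239.20 - 3.02Q → Q_m = 38.7102.
Social marginal cost = private MC − MEB = 10.09 + 2.53Q.
Set SMC = demand: 10.09 + 2.53Q = 239.20 - 3.02Q → Q* = 41.2811.
Gap = |38.7102 − 41.2811| = 2.5709.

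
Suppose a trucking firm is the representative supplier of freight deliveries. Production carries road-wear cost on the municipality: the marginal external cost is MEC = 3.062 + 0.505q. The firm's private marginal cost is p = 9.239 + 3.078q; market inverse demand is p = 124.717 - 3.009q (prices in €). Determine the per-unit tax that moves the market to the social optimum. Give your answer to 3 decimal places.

tax = €11.674 per unit

Social marginal cost = private MC + MEC = 12.301 + 3.583q.
Set SMC = demand: 12.301 + 3.583q = 124.717 - 3.009q → q* = 17.0534.
The Pigouvian tax equals MEC at q*: 3.062 + 0.505×17.0534 = 11.6740.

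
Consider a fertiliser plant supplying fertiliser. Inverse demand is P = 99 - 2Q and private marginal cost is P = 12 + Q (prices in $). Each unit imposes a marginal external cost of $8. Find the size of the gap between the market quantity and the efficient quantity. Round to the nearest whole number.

Market equilibrium (private): 12 + Q = 99 - 2Q → Q_m = 29.0000.
Social marginal cost = private MC + MEC = 20 + Q.
Set SMC = demand: 20 + Q = 99 - 2Q → Q* = 26.3333.
Gap = |29.0000 − 26.3333| = 2.6667.

3 units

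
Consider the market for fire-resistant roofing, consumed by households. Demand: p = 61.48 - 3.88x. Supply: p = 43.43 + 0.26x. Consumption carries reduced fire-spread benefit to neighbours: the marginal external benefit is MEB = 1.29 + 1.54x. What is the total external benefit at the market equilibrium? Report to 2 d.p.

Market equilibrium (private): 43.43 + 0.26x = 61.48 - 3.88x → x_m = 4.3599.
Total external benefit = ∫₀^{x_m} (1.29 + 1.54x) dx = 1.29×4.3599 + ½×1.54×4.3599² = 20.2610.

20.26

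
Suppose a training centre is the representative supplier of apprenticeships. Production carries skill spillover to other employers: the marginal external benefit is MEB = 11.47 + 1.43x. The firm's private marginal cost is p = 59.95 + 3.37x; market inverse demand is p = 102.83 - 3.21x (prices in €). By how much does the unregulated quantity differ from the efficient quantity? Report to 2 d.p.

4.04 units

Market equilibrium (private): 59.95 + 3.37x = 102.83 - 3.21x → x_m = 6.5167.
Social marginal cost = private MC − MEB = 48.48 + 1.94x.
Set SMC = demand: 48.48 + 1.94x = 102.83 - 3.21x → x* = 10.5534.
Gap = |6.5167 − 10.5534| = 4.0367.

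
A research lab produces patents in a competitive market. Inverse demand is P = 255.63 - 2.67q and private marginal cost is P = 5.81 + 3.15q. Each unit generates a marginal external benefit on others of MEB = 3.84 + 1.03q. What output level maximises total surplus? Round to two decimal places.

Social marginal cost = private MC − MEB = 1.97 + 2.12q.
Set SMC = demand: 1.97 + 2.12q = 255.63 - 2.67q → q* = 52.9562.

q* = 52.96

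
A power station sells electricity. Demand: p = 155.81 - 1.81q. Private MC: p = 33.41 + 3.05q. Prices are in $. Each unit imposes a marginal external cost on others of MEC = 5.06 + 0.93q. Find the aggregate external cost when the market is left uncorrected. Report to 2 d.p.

Market equilibrium (private): 33.41 + 3.05q = 155.81 - 1.81q → q_m = 25.1852.
Total external cost = ∫₀^{q_m} (5.06 + 0.93q) dq = 5.06×25.1852 + ½×0.93×25.1852² = 422.3840.

$422.38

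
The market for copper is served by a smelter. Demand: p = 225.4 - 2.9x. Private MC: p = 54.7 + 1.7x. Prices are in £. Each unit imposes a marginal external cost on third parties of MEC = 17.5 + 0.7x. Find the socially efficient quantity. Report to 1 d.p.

x* = 28.9

Social marginal cost = private MC + MEC = 72.2 + 2.4x.
Set SMC = demand: 72.2 + 2.4x = 225.4 - 2.9x → x* = 28.9057.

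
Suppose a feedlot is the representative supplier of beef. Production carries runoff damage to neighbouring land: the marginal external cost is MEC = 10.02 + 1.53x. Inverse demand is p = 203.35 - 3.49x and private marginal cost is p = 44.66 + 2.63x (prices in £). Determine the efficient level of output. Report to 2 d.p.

x* = 19.43

Social marginal cost = private MC + MEC = 54.68 + 4.16x.
Set SMC = demand: 54.68 + 4.16x = 203.35 - 3.49x → x* = 19.4340.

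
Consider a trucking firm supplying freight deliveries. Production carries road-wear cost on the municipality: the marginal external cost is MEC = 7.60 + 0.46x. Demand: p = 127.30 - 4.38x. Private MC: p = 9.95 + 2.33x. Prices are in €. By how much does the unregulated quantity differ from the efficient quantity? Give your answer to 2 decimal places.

2.18 units

Market equilibrium (private): 9.95 + 2.33x = 127.30 - 4.38x → x_m = 17.4888.
Social marginal cost = private MC + MEC = 17.55 + 2.79x.
Set SMC = demand: 17.55 + 2.79x = 127.30 - 4.38x → x* = 15.3068.
Gap = |17.4888 − 15.3068| = 2.1820.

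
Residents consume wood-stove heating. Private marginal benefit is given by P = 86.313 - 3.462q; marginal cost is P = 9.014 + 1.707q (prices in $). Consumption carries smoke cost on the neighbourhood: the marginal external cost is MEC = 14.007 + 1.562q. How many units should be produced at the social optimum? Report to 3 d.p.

q* = 9.403

Social marginal benefit = demand − MEC = 72.306 - 5.024q.
Set SMB = MC: 72.306 - 5.024q = 9.014 + 1.707q → q* = 9.4031.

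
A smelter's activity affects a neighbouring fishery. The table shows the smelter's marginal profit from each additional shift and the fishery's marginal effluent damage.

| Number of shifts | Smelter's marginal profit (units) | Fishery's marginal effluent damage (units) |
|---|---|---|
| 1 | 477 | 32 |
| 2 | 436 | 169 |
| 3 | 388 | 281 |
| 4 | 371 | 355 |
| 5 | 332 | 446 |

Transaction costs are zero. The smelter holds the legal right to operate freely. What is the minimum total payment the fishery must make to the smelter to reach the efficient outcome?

332

Left alone the smelter would choose level 5 (marginal profit stays positive).
Efficient level: k* = 4 (marginal profit ≥ marginal effluent damage through 4).
The fishery must at least cover the smelter's forgone profit from cutting 5→4: 332 = 332.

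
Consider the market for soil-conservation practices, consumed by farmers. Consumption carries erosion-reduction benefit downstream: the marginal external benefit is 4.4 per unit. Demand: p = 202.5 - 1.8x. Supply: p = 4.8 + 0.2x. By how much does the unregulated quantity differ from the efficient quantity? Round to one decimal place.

Market equilibrium (private): 4.8 + 0.2x = 202.5 - 1.8x → x_m = 98.8500.
Social marginal benefit = demand + MEB = 206.9 - 1.8x.
Set SMB = MC: 206.9 - 1.8x = 4.8 + 0.2x → x* = 101.0500.
Gap = |98.8500 − 101.0500| = 2.2000.

2.2 units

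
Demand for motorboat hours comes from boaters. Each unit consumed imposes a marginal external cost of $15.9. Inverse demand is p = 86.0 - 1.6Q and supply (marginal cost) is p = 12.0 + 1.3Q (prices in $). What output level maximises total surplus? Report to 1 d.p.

Social marginal benefit = demand − MEC = 70.1 - 1.6Q.
Set SMB = MC: 70.1 - 1.6Q = 12.0 + 1.3Q → Q* = 20.0345.

Q* = 20.0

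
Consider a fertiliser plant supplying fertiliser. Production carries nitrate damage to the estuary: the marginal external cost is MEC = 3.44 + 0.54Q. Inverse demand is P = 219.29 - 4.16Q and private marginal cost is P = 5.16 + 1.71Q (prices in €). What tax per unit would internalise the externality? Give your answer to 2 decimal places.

tax = €21.19 per unit

Social marginal cost = private MC + MEC = 8.60 + 2.25Q.
Set SMC = demand: 8.60 + 2.25Q = 219.29 - 4.16Q → Q* = 32.8690.
The Pigouvian tax equals MEC at Q*: 3.44 + 0.54×32.8690 = 21.1893.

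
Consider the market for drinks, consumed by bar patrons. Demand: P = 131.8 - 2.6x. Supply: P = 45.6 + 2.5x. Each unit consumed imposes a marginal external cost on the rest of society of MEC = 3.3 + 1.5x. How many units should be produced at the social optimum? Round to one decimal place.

x* = 12.6

Social marginal benefit = demand − MEC = 128.5 - 4.1x.
Set SMB = MC: 128.5 - 4.1x = 45.6 + 2.5x → x* = 12.5606.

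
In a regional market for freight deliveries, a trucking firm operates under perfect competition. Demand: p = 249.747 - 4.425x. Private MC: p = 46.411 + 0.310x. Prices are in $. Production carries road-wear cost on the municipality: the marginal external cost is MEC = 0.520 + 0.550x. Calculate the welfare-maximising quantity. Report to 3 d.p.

Social marginal cost = private MC + MEC = 46.931 + 0.860x.
Set SMC = demand: 46.931 + 0.860x = 249.747 - 4.425x → x* = 38.3758.

x* = 38.376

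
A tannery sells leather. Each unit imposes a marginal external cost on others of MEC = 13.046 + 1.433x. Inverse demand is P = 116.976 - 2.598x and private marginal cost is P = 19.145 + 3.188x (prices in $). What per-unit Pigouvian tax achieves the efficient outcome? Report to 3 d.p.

tax = $29.876 per unit

Social marginal cost = private MC + MEC = 32.191 + 4.621x.
Set SMC = demand: 32.191 + 4.621x = 116.976 - 2.598x → x* = 11.7447.
The Pigouvian tax equals MEC at x*: 13.046 + 1.433×11.7447 = 29.8762.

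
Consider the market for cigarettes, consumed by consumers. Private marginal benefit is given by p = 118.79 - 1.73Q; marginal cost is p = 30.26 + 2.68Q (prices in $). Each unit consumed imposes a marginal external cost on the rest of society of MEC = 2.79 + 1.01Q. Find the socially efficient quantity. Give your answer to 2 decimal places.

Q* = 15.82

Social marginal benefit = demand − MEC = 116.00 - 2.74Q.
Set SMB = MC: 116.00 - 2.74Q = 30.26 + 2.68Q → Q* = 15.8192.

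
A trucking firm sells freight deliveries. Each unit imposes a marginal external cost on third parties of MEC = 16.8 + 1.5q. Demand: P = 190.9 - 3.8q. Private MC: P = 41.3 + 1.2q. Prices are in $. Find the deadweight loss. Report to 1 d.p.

DWL = $292.6

Market equilibrium (private): 41.3 + 1.2q = 190.9 - 3.8q → q_m = 29.9200.
Social marginal cost = private MC + MEC = 58.1 + 2.7q.
Set SMC = demand: 58.1 + 2.7q = 190.9 - 3.8q → q* = 20.4308.
The welfare-loss triangle has base |q_m − q*| and height MEC(q_m) (the vertical gap between SMC and demand is zero at q* and MEC at q_m).
DWL = ½ × 9.4892 × 61.6800 = 292.6469.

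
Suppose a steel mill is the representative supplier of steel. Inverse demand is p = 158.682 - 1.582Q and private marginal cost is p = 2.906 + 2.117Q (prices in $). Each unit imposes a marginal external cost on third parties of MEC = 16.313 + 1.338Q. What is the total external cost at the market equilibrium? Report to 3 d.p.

Market equilibrium (private): 2.906 + 2.117Q = 158.682 - 1.582Q → Q_m = 42.1130.
Total external cost = ∫₀^{Q_m} (16.313 + 1.338Q) dQ = 16.313×42.1130 + ½×1.338×42.1130² = 1873.4641.

$1873.464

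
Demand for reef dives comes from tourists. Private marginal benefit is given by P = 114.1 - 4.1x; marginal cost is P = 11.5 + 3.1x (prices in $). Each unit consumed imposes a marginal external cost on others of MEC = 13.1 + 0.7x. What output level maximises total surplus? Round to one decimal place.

Social marginal benefit = demand − MEC = 101.0 - 4.8x.
Set SMB = MC: 101.0 - 4.8x = 11.5 + 3.1x → x* = 11.3291.

x* = 11.3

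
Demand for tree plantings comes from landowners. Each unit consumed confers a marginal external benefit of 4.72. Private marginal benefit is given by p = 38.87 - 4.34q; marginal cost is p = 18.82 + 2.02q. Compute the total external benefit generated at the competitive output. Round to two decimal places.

14.88

Market equilibrium (private): 18.82 + 2.02q = 38.87 - 4.34q → q_m = 3.1525.
Total external benefit = MEB × q_m = 4.72 × 3.1525 = 14.8798.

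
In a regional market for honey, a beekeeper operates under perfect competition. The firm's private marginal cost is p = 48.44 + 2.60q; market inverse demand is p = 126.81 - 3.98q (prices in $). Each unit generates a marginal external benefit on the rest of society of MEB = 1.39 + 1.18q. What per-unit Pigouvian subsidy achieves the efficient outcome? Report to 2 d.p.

subsidy = $18.82 per unit

Social marginal cost = private MC − MEB = 47.05 + 1.42q.
Set SMC = demand: 47.05 + 1.42q = 126.81 - 3.98q → q* = 14.7704.
The Pigouvian subsidy equals MEB at q*: 1.39 + 1.18×14.7704 = 18.8191.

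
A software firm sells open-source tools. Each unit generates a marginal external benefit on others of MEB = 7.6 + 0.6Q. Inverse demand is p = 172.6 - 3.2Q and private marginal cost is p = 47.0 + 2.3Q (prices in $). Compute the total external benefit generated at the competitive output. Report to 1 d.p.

Market equilibrium (private): 47.0 + 2.3Q = 172.6 - 3.2Q → Q_m = 22.8364.
Total external benefit = ∫₀^{Q_m} (7.6 + 0.6Q) dQ = 7.6×22.8364 + ½×0.6×22.8364² = 330.0070.

$330.0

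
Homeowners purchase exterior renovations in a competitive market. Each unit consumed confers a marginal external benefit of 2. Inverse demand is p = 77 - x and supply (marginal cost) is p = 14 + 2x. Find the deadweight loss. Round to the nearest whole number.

Market equilibrium (private): 14 + 2x = 77 - x → x_m = 21.0000.
Social marginal benefit = demand + MEB = 79 - x.
Set SMB = MC: 79 - x = 14 + 2x → x* = 21.6667.
The loss is the area between SMB and MC from x* to x_m; with linear curves that's a triangle of height MEB(x_m).
DWL = ½ × 0.6667 × 2.0000 = 0.6667.

DWL = 1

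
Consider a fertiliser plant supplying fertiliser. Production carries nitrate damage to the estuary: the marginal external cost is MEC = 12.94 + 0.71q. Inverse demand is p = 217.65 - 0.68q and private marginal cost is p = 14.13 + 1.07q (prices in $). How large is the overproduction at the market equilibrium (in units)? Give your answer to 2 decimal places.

38.83 units

Market equilibrium (private): 14.13 + 1.07q = 217.65 - 0.68q → q_m = 116.2971.
Social marginal cost = private MC + MEC = 27.07 + 1.78q.
Set SMC = demand: 27.07 + 1.78q = 217.65 - 0.68q → q* = 77.4715.
Gap = |116.2971 − 77.4715| = 38.8256.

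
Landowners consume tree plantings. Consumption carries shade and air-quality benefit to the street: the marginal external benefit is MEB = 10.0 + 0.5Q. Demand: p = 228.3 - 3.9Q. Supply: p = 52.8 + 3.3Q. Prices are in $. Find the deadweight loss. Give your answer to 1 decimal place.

Market equilibrium (private): 52.8 + 3.3Q = 228.3 - 3.9Q → Q_m = 24.3750.
Social marginal benefit = demand + MEB = 238.3 - 3.4Q.
Set SMB = MC: 238.3 - 3.4Q = 52.8 + 3.3Q → Q* = 27.6866.
The welfare-loss triangle has base |Q_m − Q*| and height MEB(Q_m) (the vertical gap between SMB and MC is zero at Q* and MEB at Q_m).
DWL = ½ × 3.3116 × 22.1875 = 36.7381.

DWL = $36.7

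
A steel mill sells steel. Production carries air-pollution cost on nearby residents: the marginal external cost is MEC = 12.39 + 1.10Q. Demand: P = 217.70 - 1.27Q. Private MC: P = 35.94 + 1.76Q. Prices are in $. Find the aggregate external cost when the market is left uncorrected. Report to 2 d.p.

$2722.37

Market equilibrium (private): 35.94 + 1.76Q = 217.70 - 1.27Q → Q_m = 59.9868.
Total external cost = ∫₀^{Q_m} (12.39 + 1.10Q) dQ = 12.39×59.9868 + ½×1.10×59.9868² = 2722.3653.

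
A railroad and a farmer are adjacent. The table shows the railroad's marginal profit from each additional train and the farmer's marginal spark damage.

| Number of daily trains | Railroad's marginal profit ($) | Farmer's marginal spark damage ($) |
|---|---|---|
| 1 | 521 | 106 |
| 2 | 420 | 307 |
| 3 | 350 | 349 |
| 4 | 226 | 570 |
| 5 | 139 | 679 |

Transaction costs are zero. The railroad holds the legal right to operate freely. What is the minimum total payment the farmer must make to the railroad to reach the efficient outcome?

Left alone the railroad would choose level 5 (marginal profit stays positive).
Efficient level: k* = 3 (marginal profit ≥ marginal spark damage through 3).
The farmer must at least cover the railroad's forgone profit from cutting 5→3: 226 + 139 = 365.

$365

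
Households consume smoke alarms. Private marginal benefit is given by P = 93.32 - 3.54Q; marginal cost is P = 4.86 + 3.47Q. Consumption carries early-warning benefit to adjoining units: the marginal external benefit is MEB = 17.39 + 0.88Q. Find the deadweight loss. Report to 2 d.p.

DWL = 66.23

Market equilibrium (private): 4.86 + 3.47Q = 93.32 - 3.54Q → Q_m = 12.6191.
Social marginal benefit = demand + MEB = 110.71 - 2.66Q.
Set SMB = MC: 110.71 - 2.66Q = 4.86 + 3.47Q → Q* = 17.2675.
The welfare-loss triangle has base |Q_m − Q*| and height MEB(Q_m) (the vertical gap between SMB and MC is zero at Q* and MEB at Q_m).
DWL = ½ × 4.6484 × 28.4948 = 66.2276.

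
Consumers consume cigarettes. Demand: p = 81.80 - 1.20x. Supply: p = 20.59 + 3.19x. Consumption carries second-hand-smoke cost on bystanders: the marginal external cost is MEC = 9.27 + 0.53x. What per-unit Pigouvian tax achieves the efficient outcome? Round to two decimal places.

tax = 14.87 per unit

Social marginal benefit = demand − MEC = 72.53 - 1.73x.
Set SMB = MC: 72.53 - 1.73x = 20.59 + 3.19x → x* = 10.5569.
The Pigouvian tax equals MEC at x*: 9.27 + 0.53×10.5569 = 14.8652.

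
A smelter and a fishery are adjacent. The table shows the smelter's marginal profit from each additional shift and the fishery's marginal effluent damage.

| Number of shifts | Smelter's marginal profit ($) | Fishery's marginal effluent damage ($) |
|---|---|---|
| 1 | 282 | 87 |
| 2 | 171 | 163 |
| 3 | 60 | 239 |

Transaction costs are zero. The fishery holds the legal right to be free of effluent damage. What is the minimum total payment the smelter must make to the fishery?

$250

Efficient level: marginal profit ≥ marginal effluent damage through level 2, so k* = 2.
With the fishery holding the right, the smelter must at least compensate total damage at k*: 87 + 163 = 250.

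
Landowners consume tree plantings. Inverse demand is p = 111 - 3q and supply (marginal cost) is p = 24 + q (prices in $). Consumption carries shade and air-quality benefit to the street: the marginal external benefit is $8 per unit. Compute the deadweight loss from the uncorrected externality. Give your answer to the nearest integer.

Market equilibrium (private): 24 + q = 111 - 3q → q_m = 21.7500.
Social marginal benefit = demand + MEB = 119 - 3q.
Set SMB = MC: 119 - 3q = 24 + q → q* = 23.7500.
Height of the DWL triangle at q_m is SMB(q_m) − MC(q_m) = MEB(q_m) = 8.0000.
DWL = ½ × 2.0000 × 8.0000 = 8.0000.

DWL = $8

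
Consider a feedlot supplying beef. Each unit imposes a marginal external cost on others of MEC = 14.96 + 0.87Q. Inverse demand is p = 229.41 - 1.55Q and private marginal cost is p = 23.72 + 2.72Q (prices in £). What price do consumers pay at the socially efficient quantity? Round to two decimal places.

P = £171.89

Social marginal cost = private MC + MEC = 38.68 + 3.59Q.
Set SMC = demand: 38.68 + 3.59Q = 229.41 - 1.55Q → Q* = 37.1070.
Consumer price on the demand curve at Q*: 229.41 − 1.55×37.1070 = 171.8942.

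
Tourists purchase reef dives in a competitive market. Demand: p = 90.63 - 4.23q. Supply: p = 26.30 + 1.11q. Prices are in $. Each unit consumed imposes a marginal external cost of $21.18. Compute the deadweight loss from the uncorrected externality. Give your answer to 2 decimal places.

Market equilibrium (private): 26.30 + 1.11q = 90.63 - 4.23q → q_m = 12.0468.
Social marginal benefit = demand − MEC = 69.45 - 4.23q.
Set SMB = MC: 69.45 - 4.23q = 26.30 + 1.11q → q* = 8.0805.
Between q* and q_m the wedge MC − SMB runs linearly from 0 to MEC(q_m), so the loss is a triangle.
DWL = ½ × 3.9663 × 21.1800 = 42.0031.

DWL = $42.00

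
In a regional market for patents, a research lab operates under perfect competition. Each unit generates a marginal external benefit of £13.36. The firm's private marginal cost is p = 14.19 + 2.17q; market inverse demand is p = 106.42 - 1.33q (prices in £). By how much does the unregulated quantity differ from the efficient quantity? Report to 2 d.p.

3.82 units

Market equilibrium (private): 14.19 + 2.17q = 106.42 - 1.33q → q_m = 26.3514.
Social marginal cost = private MC − MEB = 0.83 + 2.17q.
Set SMC = demand: 0.83 + 2.17q = 106.42 - 1.33q → q* = 30.1686.
Gap = |26.3514 − 30.1686| = 3.8172.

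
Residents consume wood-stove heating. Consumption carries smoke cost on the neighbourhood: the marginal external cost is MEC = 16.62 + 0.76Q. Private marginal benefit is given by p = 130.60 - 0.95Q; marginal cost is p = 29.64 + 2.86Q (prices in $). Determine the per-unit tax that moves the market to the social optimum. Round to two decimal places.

tax = $30.65 per unit

Social marginal benefit = demand − MEC = 113.98 - 1.71Q.
Set SMB = MC: 113.98 - 1.71Q = 29.64 + 2.86Q → Q* = 18.4551.
The Pigouvian tax equals MEC at Q*: 16.62 + 0.76×18.4551 = 30.6459.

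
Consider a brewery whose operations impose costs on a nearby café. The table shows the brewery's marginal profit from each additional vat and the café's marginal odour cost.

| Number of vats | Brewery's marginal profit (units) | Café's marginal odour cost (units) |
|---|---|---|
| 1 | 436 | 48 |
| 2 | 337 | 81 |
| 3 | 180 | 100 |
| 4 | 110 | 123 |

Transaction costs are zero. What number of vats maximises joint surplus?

3

Bargaining reaches the level where marginal profit last exceeds marginal odour cost.
That holds through level 3 (180 ≥ 100) but not at 4 (110 < 123).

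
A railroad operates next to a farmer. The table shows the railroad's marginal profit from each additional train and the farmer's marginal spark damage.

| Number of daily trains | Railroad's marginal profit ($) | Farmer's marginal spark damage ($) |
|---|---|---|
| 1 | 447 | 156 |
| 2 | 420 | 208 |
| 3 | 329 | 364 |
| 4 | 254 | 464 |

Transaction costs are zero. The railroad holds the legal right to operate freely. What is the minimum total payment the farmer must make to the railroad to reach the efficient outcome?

Left alone the railroad would choose level 4 (marginal profit stays positive).
Efficient level: k* = 2 (marginal profit ≥ marginal spark damage through 2).
The farmer must at least cover the railroad's forgone profit from cutting 4→2: 329 + 254 = 583.

$583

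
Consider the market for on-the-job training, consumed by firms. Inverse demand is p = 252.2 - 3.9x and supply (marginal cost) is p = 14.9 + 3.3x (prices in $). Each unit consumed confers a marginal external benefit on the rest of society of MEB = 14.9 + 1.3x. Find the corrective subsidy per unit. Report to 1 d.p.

subsidy = $70.5 per unit

Social marginal benefit = demand + MEB = 267.1 - 2.6x.
Set SMB = MC: 267.1 - 2.6x = 14.9 + 3.3x → x* = 42.7458.
The Pigouvian subsidy equals MEB at x*: 14.9 + 1.3×42.7458 = 70.4695.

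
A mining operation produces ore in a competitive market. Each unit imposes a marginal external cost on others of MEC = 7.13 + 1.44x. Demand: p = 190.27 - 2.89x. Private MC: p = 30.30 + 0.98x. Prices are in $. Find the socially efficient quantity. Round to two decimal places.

x* = 28.78

Social marginal cost = private MC + MEC = 37.43 + 2.42x.
Set SMC = demand: 37.43 + 2.42x = 190.27 - 2.89x → x* = 28.7834.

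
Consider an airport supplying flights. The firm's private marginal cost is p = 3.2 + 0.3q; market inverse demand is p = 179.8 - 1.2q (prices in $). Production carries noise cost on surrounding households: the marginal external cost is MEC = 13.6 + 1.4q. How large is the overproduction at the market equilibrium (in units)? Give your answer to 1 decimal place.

61.5 units

Market equilibrium (private): 3.2 + 0.3q = 179.8 - 1.2q → q_m = 117.7333.
Social marginal cost = private MC + MEC = 16.8 + 1.7q.
Set SMC = demand: 16.8 + 1.7q = 179.8 - 1.2q → q* = 56.2069.
Gap = |117.7333 − 56.2069| = 61.5264.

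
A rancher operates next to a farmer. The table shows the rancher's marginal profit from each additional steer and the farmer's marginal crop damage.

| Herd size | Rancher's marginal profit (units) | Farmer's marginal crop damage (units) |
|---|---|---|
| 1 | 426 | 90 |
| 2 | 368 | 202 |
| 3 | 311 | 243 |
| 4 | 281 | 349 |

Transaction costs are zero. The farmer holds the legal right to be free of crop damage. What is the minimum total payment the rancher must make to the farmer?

535

Efficient level: marginal profit ≥ marginal crop damage through level 3, so k* = 3.
With the farmer holding the right, the rancher must at least compensate total damage at k*: 90 + 202 + 243 = 535.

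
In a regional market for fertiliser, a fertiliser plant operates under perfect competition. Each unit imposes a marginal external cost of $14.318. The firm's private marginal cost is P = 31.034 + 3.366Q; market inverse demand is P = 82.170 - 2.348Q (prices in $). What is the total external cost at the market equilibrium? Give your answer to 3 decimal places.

Market equilibrium (private): 31.034 + 3.366Q = 82.170 - 2.348Q → Q_m = 8.9492.
Total external cost = MEC × Q_m = 14.318 × 8.9492 = 128.1346.

$128.135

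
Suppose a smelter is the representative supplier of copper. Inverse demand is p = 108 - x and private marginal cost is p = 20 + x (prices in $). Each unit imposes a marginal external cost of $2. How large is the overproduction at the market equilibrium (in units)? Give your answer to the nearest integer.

1 units

Market equilibrium (private): 20 + x = 108 - x → x_m = 44.0000.
Social marginal cost = private MC + MEC = 22 + x.
Set SMC = demand: 22 + x = 108 - x → x* = 43.0000.
Gap = |44.0000 − 43.0000| = 1.0000.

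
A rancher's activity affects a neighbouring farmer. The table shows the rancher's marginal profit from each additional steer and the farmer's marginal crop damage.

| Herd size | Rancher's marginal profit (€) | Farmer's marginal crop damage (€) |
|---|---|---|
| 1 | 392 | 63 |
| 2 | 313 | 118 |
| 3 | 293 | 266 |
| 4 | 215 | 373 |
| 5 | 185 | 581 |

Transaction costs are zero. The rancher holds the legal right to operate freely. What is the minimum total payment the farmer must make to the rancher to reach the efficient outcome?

Left alone the rancher would choose level 5 (marginal profit stays positive).
Efficient level: k* = 3 (marginal profit ≥ marginal crop damage through 3).
The farmer must at least cover the rancher's forgone profit from cutting 5→3: 215 + 185 = 400.

€400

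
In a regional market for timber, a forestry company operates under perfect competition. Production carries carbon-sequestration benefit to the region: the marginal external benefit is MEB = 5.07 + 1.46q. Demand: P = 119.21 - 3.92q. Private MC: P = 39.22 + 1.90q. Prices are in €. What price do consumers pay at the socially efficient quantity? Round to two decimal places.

P = €42.73

Social marginal cost = private MC − MEB = 34.15 + 0.44q.
Set SMC = demand: 34.15 + 0.44q = 119.21 - 3.92q → q* = 19.5092.
Consumer price on the demand curve at q*: 119.21 − 3.92×19.5092 = 42.7339.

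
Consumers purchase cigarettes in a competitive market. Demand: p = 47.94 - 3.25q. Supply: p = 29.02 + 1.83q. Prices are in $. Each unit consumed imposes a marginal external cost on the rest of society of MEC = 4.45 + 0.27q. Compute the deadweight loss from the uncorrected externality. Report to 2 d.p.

Market equilibrium (private): 29.02 + 1.83q = 47.94 - 3.25q → q_m = 3.7244.
Social marginal benefit = demand − MEC = 43.49 - 3.52q.
Set SMB = MC: 43.49 - 3.52q = 29.02 + 1.83q → q* = 2.7047.
The welfare-loss triangle has base |q_m − q*| and height MEC(q_m) (the vertical gap between SMB and MC is zero at q* and MEC at q_m).
DWL = ½ × 1.0197 × 5.4556 = 2.7815.

DWL = $2.78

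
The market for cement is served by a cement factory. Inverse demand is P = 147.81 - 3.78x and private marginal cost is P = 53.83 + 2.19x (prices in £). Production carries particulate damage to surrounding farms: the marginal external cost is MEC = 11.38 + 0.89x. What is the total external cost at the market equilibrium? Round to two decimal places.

£289.42

Market equilibrium (private): 53.83 + 2.19x = 147.81 - 3.78x → x_m = 15.7420.
Total external cost = ∫₀^{x_m} (11.38 + 0.89x) dx = 11.38×15.7420 + ½×0.89×15.7420² = 289.4197.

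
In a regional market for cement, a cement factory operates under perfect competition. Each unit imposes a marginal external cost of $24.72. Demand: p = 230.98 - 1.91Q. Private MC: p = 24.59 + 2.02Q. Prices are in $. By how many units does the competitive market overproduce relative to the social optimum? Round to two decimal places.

6.29 units

Market equilibrium (private): 24.59 + 2.02Q = 230.98 - 1.91Q → Q_m = 52.5165.
Social marginal cost = private MC + MEC = 49.31 + 2.02Q.
Set SMC = demand: 49.31 + 2.02Q = 230.98 - 1.91Q → Q* = 46.2265.
Gap = |52.5165 − 46.2265| = 6.2900.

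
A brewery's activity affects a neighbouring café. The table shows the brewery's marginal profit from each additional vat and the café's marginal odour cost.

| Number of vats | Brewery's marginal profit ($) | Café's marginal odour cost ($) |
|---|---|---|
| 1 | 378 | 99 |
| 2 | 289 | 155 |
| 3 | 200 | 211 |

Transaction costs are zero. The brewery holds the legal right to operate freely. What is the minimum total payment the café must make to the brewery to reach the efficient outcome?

Left alone the brewery would choose level 3 (marginal profit stays positive).
Efficient level: k* = 2 (marginal profit ≥ marginal odour cost through 2).
The café must at least cover the brewery's forgone profit from cutting 3→2: 200 = 200.

$200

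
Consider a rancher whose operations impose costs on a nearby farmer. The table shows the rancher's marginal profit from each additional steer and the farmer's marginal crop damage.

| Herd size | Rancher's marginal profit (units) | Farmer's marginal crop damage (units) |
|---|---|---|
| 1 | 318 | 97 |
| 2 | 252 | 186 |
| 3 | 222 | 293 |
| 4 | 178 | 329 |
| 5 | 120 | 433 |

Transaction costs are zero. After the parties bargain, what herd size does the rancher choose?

Bargaining reaches the level where marginal profit last exceeds marginal crop damage.
That holds through level 2 (252 ≥ 186) but not at 3 (222 < 293).

2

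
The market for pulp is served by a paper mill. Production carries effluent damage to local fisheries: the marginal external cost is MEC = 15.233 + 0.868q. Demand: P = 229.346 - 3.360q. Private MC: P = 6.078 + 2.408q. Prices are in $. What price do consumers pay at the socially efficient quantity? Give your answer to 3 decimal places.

Social marginal cost = private MC + MEC = 21.311 + 3.276q.
Set SMC = demand: 21.311 + 3.276q = 229.346 - 3.360q → q* = 31.3495.
Consumer price on the demand curve at q*: 229.346 − 3.360×31.3495 = 124.0117.

P = $124.012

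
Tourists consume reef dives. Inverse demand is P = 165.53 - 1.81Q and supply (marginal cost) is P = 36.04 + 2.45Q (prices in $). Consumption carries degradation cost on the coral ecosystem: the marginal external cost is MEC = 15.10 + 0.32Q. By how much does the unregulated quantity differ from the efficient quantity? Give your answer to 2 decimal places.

5.42 units

Market equilibrium (private): 36.04 + 2.45Q = 165.53 - 1.81Q → Q_m = 30.3967.
Social marginal benefit = demand − MEC = 150.43 - 2.13Q.
Set SMB = MC: 150.43 - 2.13Q = 36.04 + 2.45Q → Q* = 24.9760.
Gap = |30.3967 − 24.9760| = 5.4207.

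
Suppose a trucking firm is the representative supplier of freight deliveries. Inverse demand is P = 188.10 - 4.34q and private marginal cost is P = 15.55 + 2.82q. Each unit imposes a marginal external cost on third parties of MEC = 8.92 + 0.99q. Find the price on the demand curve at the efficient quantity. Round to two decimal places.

Social marginal cost = private MC + MEC = 24.47 + 3.81q.
Set SMC = demand: 24.47 + 3.81q = 188.10 - 4.34q → q* = 20.0773.
Consumer price on the demand curve at q*: 188.10 − 4.34×20.0773 = 100.9645.

P = 100.96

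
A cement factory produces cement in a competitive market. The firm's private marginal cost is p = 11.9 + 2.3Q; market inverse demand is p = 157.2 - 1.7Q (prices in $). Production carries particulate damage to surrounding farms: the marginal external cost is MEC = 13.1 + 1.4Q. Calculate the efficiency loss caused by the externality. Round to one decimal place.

Market equilibrium (private): 11.9 + 2.3Q = 157.2 - 1.7Q → Q_m = 36.3250.
Social marginal cost = private MC + MEC = 25.0 + 3.7Q.
Set SMC = demand: 25.0 + 3.7Q = 157.2 - 1.7Q → Q* = 24.4815.
The welfare-loss triangle has base |Q_m − Q*| and height MEC(Q_m) (the vertical gap between SMC and demand is zero at Q* and MEC at Q_m).
DWL = ½ × 11.8435 × 63.9550 = 378.7255.

DWL = $378.7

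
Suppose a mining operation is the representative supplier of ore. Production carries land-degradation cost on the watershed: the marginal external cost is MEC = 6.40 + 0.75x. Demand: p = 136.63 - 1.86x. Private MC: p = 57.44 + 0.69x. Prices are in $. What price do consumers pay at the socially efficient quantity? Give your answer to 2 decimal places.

P = $95.60

Social marginal cost = private MC + MEC = 63.84 + 1.44x.
Set SMC = demand: 63.84 + 1.44x = 136.63 - 1.86x → x* = 22.0576.
Consumer price on the demand curve at x*: 136.63 − 1.86×22.0576 = 95.6029.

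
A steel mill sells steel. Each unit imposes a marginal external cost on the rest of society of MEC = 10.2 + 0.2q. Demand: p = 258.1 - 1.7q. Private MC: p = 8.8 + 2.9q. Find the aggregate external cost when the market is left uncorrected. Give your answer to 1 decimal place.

Market equilibrium (private): 8.8 + 2.9q = 258.1 - 1.7q → q_m = 54.1957.
Total external cost = ∫₀^{q_m} (10.2 + 0.2q) dq = 10.2×54.1957 + ½×0.2×54.1957² = 846.5135.

846.5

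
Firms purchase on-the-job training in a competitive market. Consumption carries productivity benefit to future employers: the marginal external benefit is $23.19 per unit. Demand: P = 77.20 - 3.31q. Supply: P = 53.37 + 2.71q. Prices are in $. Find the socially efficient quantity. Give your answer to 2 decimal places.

Social marginal benefit = demand + MEB = 100.39 - 3.31q.
Set SMB = MC: 100.39 - 3.31q = 53.37 + 2.71q → q* = 7.8106.

q* = 7.81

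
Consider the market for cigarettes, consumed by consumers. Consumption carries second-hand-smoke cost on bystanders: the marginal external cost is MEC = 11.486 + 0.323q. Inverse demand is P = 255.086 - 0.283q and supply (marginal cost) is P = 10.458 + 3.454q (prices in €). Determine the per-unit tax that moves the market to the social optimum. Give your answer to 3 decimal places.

Social marginal benefit = demand − MEC = 243.600 - 0.606q.
Set SMB = MC: 243.600 - 0.606q = 10.458 + 3.454q → q* = 57.4241.
The Pigouvian tax equals MEC at q*: 11.486 + 0.323×57.4241 = 30.0340.

tax = €30.034 per unit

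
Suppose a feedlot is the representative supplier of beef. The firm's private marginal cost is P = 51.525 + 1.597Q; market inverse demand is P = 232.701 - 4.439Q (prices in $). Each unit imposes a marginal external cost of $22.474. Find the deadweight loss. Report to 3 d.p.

DWL = $41.839

Market equilibrium (private): 51.525 + 1.597Q = 232.701 - 4.439Q → Q_m = 30.0159.
Social marginal cost = private MC + MEC = 73.999 + 1.597Q.
Set SMC = demand: 73.999 + 1.597Q = 232.701 - 4.439Q → Q* = 26.2926.
Between Q* and Q_m the wedge SMC − demand runs linearly from 0 to MEC(Q_m), so the loss is a triangle.
DWL = ½ × 3.7233 × 22.4740 = 41.8387.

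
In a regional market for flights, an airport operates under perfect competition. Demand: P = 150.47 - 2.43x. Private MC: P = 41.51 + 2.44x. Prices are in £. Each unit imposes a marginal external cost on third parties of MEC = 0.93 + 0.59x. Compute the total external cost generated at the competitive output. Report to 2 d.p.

£168.48

Market equilibrium (private): 41.51 + 2.44x = 150.47 - 2.43x → x_m = 22.3737.
Total external cost = ∫₀^{x_m} (0.93 + 0.59x) dx = 0.93×22.3737 + ½×0.59×22.3737² = 168.4794.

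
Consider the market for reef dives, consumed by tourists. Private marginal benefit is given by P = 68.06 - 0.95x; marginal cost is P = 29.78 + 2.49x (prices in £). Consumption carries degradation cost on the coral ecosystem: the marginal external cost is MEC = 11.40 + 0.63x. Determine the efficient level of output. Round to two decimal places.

Social marginal benefit = demand − MEC = 56.66 - 1.58x.
Set SMB = MC: 56.66 - 1.58x = 29.78 + 2.49x → x* = 6.6044.

x* = 6.60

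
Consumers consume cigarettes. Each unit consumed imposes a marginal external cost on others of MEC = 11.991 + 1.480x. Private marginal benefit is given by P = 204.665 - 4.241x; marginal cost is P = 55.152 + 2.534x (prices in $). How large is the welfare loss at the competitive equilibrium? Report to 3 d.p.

DWL = $120.764

Market equilibrium (private): 55.152 + 2.534x = 204.665 - 4.241x → x_m = 22.0683.
Social marginal benefit = demand − MEC = 192.674 - 5.721x.
Set SMB = MC: 192.674 - 5.721x = 55.152 + 2.534x → x* = 16.6592.
Between x* and x_m the wedge MC − SMB runs linearly from 0 to MEC(x_m), so the loss is a triangle.
DWL = ½ × 5.4091 × 44.6521 = 120.7638.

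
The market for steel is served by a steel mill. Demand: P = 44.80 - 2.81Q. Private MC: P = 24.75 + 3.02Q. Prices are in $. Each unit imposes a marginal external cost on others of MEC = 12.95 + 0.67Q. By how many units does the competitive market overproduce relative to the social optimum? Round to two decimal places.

Market equilibrium (private): 24.75 + 3.02Q = 44.80 - 2.81Q → Q_m = 3.4391.
Social marginal cost = private MC + MEC = 37.70 + 3.69Q.
Set SMC = demand: 37.70 + 3.69Q = 44.80 - 2.81Q → Q* = 1.0923.
Gap = |3.4391 − 1.0923| = 2.3468.

2.35 units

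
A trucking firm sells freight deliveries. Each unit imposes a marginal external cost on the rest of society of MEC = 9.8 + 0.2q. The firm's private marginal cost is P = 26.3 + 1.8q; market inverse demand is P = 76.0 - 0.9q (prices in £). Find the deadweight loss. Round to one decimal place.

DWL = £31.3

Market equilibrium (private): 26.3 + 1.8q = 76.0 - 0.9q → q_m = 18.4074.
Social marginal cost = private MC + MEC = 36.1 + 2.0q.
Set SMC = demand: 36.1 + 2.0q = 76.0 - 0.9q → q* = 13.7586.
Height of the DWL triangle at q_m is SMC(q_m) − demand(q_m) = MEC(q_m) = 13.4815.
DWL = ½ × 4.6488 × 13.4815 = 31.3364.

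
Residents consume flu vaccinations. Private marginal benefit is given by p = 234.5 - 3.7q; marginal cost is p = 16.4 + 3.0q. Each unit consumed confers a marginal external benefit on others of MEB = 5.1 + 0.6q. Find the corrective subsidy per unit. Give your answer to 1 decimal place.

subsidy = 27.1 per unit

Social marginal benefit = demand + MEB = 239.6 - 3.1q.
Set SMB = MC: 239.6 - 3.1q = 16.4 + 3.0q → q* = 36.5902.
The Pigouvian subsidy equals MEB at q*: 5.1 + 0.6×36.5902 = 27.0541.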